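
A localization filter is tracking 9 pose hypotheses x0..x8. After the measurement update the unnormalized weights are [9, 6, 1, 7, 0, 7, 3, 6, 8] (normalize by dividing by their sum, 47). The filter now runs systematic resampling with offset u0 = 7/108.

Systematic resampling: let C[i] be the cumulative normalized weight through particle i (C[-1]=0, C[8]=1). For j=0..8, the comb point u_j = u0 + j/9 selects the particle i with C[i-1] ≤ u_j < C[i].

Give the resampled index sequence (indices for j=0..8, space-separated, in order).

C = [9/47, 15/47, 16/47, 23/47, 23/47, 30/47, 33/47, 39/47, 1]
j=0: u_0=7/108 ∈ [0, 9/47) → index 0
j=1: u_1=19/108 ∈ [0, 9/47) → index 0
j=2: u_2=31/108 ∈ [9/47, 15/47) → index 1
j=3: u_3=43/108 ∈ [16/47, 23/47) → index 3
j=4: u_4=55/108 ∈ [23/47, 30/47) → index 5
j=5: u_5=67/108 ∈ [23/47, 30/47) → index 5
j=6: u_6=79/108 ∈ [33/47, 39/47) → index 7
j=7: u_7=91/108 ∈ [39/47, 1) → index 8
j=8: u_8=103/108 ∈ [39/47, 1) → index 8

0 0 1 3 5 5 7 8 8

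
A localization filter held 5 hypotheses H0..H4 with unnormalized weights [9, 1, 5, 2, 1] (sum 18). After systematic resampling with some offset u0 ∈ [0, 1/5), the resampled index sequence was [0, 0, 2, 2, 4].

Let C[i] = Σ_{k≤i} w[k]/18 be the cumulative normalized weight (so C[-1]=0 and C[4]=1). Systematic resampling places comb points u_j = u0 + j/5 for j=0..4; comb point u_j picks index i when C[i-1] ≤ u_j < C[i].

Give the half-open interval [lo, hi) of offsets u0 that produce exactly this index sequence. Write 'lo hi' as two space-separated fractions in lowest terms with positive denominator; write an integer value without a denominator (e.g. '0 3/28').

C = [1/2, 5/9, 5/6, 17/18, 1]
j=0 picked index 0: u0 ∈ [0, 1/2)
j=1 picked index 0: u0 ∈ [-1/5, 3/10)
j=2 picked index 2: u0 ∈ [7/45, 13/30)
j=3 picked index 2: u0 ∈ [-2/45, 7/30)
j=4 picked index 4: u0 ∈ [13/90, 1/5)
intersection: [7/45, 1/5)

7/45 1/5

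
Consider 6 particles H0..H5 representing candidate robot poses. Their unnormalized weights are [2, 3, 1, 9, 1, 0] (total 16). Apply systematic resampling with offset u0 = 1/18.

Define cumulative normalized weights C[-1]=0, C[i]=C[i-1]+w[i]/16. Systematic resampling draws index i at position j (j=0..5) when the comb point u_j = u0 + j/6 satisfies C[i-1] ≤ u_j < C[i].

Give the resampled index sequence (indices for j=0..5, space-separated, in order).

0 1 3 3 3 3

C = [1/8, 5/16, 3/8, 15/16, 1, 1]
j=0: u_0=1/18 ∈ [0, 1/8) → index 0
j=1: u_1=2/9 ∈ [1/8, 5/16) → index 1
j=2: u_2=7/18 ∈ [3/8, 15/16) → index 3
j=3: u_3=5/9 ∈ [3/8, 15/16) → index 3
j=4: u_4=13/18 ∈ [3/8, 15/16) → index 3
j=5: u_5=8/9 ∈ [3/8, 15/16) → index 3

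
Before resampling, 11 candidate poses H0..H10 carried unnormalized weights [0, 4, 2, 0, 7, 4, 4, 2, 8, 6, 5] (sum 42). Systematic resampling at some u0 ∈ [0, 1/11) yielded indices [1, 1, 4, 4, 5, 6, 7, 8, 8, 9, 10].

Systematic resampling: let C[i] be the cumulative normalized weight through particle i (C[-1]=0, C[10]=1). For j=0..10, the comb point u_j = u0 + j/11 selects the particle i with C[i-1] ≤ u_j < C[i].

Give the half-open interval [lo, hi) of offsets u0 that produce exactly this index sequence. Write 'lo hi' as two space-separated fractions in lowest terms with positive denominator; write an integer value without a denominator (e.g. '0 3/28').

C = [0, 2/21, 1/7, 1/7, 13/42, 17/42, 1/2, 23/42, 31/42, 37/42, 1]
j=0 picked index 1: u0 ∈ [0, 2/21)
j=1 picked index 1: u0 ∈ [-1/11, 1/231)
j=2 picked index 4: u0 ∈ [-3/77, 59/462)
j=3 picked index 4: u0 ∈ [-10/77, 17/462)
j=4 picked index 5: u0 ∈ [-25/462, 19/462)
j=5 picked index 6: u0 ∈ [-23/462, 1/22)
j=6 picked index 7: u0 ∈ [-1/22, 1/462)
j=7 picked index 8: u0 ∈ [-41/462, 47/462)
j=8 picked index 8: u0 ∈ [-83/462, 5/462)
j=9 picked index 9: u0 ∈ [-37/462, 29/462)
j=10 picked index 10: u0 ∈ [-13/462, 1/11)
intersection: [0, 1/462)

0 1/462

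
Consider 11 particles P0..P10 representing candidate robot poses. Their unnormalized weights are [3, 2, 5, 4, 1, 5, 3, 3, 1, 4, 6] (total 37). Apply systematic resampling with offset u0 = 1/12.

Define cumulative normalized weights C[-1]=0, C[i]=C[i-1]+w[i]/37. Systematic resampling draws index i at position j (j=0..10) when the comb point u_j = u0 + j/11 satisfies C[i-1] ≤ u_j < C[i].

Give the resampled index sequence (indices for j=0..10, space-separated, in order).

1 2 2 3 5 5 7 8 9 10 10

C = [3/37, 5/37, 10/37, 14/37, 15/37, 20/37, 23/37, 26/37, 27/37, 31/37, 1]
j=0: u_0=1/12 ∈ [3/37, 5/37) → index 1
j=1: u_1=23/132 ∈ [5/37, 10/37) → index 2
j=2: u_2=35/132 ∈ [5/37, 10/37) → index 2
j=3: u_3=47/132 ∈ [10/37, 14/37) → index 3
j=4: u_4=59/132 ∈ [15/37, 20/37) → index 5
j=5: u_5=71/132 ∈ [15/37, 20/37) → index 5
j=6: u_6=83/132 ∈ [23/37, 26/37) → index 7
j=7: u_7=95/132 ∈ [26/37, 27/37) → index 8
j=8: u_8=107/132 ∈ [27/37, 31/37) → index 9
j=9: u_9=119/132 ∈ [31/37, 1) → index 10
j=10: u_10=131/132 ∈ [31/37, 1) → index 10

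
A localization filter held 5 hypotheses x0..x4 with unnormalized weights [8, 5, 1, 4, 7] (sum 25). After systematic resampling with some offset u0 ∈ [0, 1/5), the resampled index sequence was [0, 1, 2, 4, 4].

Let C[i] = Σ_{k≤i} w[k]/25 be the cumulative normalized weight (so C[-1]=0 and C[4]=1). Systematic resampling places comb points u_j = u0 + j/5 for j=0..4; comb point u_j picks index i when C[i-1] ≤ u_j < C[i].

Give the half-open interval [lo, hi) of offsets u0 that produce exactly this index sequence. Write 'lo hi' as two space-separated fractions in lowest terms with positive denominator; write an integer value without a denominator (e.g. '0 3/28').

3/25 4/25

C = [8/25, 13/25, 14/25, 18/25, 1]
j=0 picked index 0: u0 ∈ [0, 8/25)
j=1 picked index 1: u0 ∈ [3/25, 8/25)
j=2 picked index 2: u0 ∈ [3/25, 4/25)
j=3 picked index 4: u0 ∈ [3/25, 2/5)
j=4 picked index 4: u0 ∈ [-2/25, 1/5)
intersection: [3/25, 4/25)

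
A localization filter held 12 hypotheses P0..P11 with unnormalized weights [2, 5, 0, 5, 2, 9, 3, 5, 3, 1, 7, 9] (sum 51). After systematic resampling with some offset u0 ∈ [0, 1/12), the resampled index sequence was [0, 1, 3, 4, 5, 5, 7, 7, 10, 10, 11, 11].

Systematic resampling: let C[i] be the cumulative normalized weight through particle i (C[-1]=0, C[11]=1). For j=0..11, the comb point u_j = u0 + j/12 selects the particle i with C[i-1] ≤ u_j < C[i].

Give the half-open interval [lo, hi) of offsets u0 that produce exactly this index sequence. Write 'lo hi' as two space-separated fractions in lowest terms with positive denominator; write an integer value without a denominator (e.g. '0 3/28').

1/51 5/204

C = [2/51, 7/51, 7/51, 4/17, 14/51, 23/51, 26/51, 31/51, 2/3, 35/51, 14/17, 1]
j=0 picked index 0: u0 ∈ [0, 2/51)
j=1 picked index 1: u0 ∈ [-3/68, 11/204)
j=2 picked index 3: u0 ∈ [-1/34, 7/102)
j=3 picked index 4: u0 ∈ [-1/68, 5/204)
j=4 picked index 5: u0 ∈ [-1/17, 2/17)
j=5 picked index 5: u0 ∈ [-29/204, 7/204)
j=6 picked index 7: u0 ∈ [1/102, 11/102)
j=7 picked index 7: u0 ∈ [-5/68, 5/204)
j=8 picked index 10: u0 ∈ [1/51, 8/51)
j=9 picked index 10: u0 ∈ [-13/204, 5/68)
j=10 picked index 11: u0 ∈ [-1/102, 1/6)
j=11 picked index 11: u0 ∈ [-19/204, 1/12)
intersection: [1/51, 5/204)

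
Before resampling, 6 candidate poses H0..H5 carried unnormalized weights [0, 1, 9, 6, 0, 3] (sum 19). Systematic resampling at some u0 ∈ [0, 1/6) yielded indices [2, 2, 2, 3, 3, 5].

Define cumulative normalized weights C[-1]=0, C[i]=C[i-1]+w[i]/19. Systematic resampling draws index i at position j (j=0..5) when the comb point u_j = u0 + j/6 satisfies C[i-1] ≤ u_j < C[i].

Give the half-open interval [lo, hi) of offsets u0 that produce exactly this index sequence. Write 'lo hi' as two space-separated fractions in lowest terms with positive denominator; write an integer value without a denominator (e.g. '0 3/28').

C = [0, 1/19, 10/19, 16/19, 16/19, 1]
j=0 picked index 2: u0 ∈ [1/19, 10/19)
j=1 picked index 2: u0 ∈ [-13/114, 41/114)
j=2 picked index 2: u0 ∈ [-16/57, 11/57)
j=3 picked index 3: u0 ∈ [1/38, 13/38)
j=4 picked index 3: u0 ∈ [-8/57, 10/57)
j=5 picked index 5: u0 ∈ [1/114, 1/6)
intersection: [1/19, 1/6)

1/19 1/6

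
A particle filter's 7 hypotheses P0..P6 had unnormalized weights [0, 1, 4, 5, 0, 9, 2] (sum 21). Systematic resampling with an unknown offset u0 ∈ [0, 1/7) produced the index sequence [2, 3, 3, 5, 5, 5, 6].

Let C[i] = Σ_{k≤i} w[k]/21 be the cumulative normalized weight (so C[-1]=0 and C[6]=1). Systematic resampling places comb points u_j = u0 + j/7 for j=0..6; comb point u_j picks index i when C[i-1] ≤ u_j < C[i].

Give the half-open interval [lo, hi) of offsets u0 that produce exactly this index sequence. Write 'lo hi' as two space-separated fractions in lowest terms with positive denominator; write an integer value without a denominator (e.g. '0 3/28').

C = [0, 1/21, 5/21, 10/21, 10/21, 19/21, 1]
j=0 picked index 2: u0 ∈ [1/21, 5/21)
j=1 picked index 3: u0 ∈ [2/21, 1/3)
j=2 picked index 3: u0 ∈ [-1/21, 4/21)
j=3 picked index 5: u0 ∈ [1/21, 10/21)
j=4 picked index 5: u0 ∈ [-2/21, 1/3)
j=5 picked index 5: u0 ∈ [-5/21, 4/21)
j=6 picked index 6: u0 ∈ [1/21, 1/7)
intersection: [2/21, 1/7)

2/21 1/7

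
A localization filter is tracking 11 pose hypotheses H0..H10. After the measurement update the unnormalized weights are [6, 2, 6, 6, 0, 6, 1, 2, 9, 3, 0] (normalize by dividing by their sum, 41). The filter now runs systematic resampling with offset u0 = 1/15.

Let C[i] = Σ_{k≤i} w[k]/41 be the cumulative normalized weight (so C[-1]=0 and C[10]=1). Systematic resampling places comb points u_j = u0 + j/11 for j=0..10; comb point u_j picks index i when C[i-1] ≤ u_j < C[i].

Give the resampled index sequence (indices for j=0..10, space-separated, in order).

0 1 2 2 3 5 5 7 8 8 9

C = [6/41, 8/41, 14/41, 20/41, 20/41, 26/41, 27/41, 29/41, 38/41, 1, 1]
j=0: u_0=1/15 ∈ [0, 6/41) → index 0
j=1: u_1=26/165 ∈ [6/41, 8/41) → index 1
j=2: u_2=41/165 ∈ [8/41, 14/41) → index 2
j=3: u_3=56/165 ∈ [8/41, 14/41) → index 2
j=4: u_4=71/165 ∈ [14/41, 20/41) → index 3
j=5: u_5=86/165 ∈ [20/41, 26/41) → index 5
j=6: u_6=101/165 ∈ [20/41, 26/41) → index 5
j=7: u_7=116/165 ∈ [27/41, 29/41) → index 7
j=8: u_8=131/165 ∈ [29/41, 38/41) → index 8
j=9: u_9=146/165 ∈ [29/41, 38/41) → index 8
j=10: u_10=161/165 ∈ [38/41, 1) → index 9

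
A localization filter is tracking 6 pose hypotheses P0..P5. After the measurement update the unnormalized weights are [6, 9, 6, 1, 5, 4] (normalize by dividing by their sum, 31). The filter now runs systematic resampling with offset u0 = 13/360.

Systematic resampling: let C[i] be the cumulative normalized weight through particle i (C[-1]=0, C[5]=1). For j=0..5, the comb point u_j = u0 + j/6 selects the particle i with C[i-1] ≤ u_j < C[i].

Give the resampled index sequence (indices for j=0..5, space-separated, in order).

0 1 1 2 3 4

C = [6/31, 15/31, 21/31, 22/31, 27/31, 1]
j=0: u_0=13/360 ∈ [0, 6/31) → index 0
j=1: u_1=73/360 ∈ [6/31, 15/31) → index 1
j=2: u_2=133/360 ∈ [6/31, 15/31) → index 1
j=3: u_3=193/360 ∈ [15/31, 21/31) → index 2
j=4: u_4=253/360 ∈ [21/31, 22/31) → index 3
j=5: u_5=313/360 ∈ [22/31, 27/31) → index 4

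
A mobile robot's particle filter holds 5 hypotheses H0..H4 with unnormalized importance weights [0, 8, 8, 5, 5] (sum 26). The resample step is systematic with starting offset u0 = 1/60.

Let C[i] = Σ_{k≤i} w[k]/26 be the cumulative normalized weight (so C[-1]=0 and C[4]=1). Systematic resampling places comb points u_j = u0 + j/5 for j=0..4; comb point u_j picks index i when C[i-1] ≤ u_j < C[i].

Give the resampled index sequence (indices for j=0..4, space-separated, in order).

C = [0, 4/13, 8/13, 21/26, 1]
j=0: u_0=1/60 ∈ [0, 4/13) → index 1
j=1: u_1=13/60 ∈ [0, 4/13) → index 1
j=2: u_2=5/12 ∈ [4/13, 8/13) → index 2
j=3: u_3=37/60 ∈ [8/13, 21/26) → index 3
j=4: u_4=49/60 ∈ [21/26, 1) → index 4

1 1 2 3 4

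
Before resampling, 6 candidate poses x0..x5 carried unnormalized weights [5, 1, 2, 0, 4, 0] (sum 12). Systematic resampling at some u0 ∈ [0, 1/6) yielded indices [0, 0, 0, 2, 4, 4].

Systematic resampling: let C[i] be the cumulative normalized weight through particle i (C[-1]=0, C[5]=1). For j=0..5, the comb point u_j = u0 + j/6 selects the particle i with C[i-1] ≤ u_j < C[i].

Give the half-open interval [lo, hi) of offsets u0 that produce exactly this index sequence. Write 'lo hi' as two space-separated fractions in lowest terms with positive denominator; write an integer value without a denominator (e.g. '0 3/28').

0 1/12

C = [5/12, 1/2, 2/3, 2/3, 1, 1]
j=0 picked index 0: u0 ∈ [0, 5/12)
j=1 picked index 0: u0 ∈ [-1/6, 1/4)
j=2 picked index 0: u0 ∈ [-1/3, 1/12)
j=3 picked index 2: u0 ∈ [0, 1/6)
j=4 picked index 4: u0 ∈ [0, 1/3)
j=5 picked index 4: u0 ∈ [-1/6, 1/6)
intersection: [0, 1/12)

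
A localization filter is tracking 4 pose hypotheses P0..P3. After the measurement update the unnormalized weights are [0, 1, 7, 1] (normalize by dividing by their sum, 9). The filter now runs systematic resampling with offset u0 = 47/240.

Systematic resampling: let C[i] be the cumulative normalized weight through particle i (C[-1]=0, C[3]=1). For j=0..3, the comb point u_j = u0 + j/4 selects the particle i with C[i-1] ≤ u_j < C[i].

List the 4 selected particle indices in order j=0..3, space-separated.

C = [0, 1/9, 8/9, 1]
j=0: u_0=47/240 ∈ [1/9, 8/9) → index 2
j=1: u_1=107/240 ∈ [1/9, 8/9) → index 2
j=2: u_2=167/240 ∈ [1/9, 8/9) → index 2
j=3: u_3=227/240 ∈ [8/9, 1) → index 3

2 2 2 3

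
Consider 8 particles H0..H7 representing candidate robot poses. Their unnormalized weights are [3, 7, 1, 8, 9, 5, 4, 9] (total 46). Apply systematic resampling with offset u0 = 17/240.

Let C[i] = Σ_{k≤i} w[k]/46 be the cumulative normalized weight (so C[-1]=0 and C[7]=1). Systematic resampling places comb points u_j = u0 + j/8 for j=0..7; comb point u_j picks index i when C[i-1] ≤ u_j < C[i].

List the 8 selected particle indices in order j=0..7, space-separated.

C = [3/46, 5/23, 11/46, 19/46, 14/23, 33/46, 37/46, 1]
j=0: u_0=17/240 ∈ [3/46, 5/23) → index 1
j=1: u_1=47/240 ∈ [3/46, 5/23) → index 1
j=2: u_2=77/240 ∈ [11/46, 19/46) → index 3
j=3: u_3=107/240 ∈ [19/46, 14/23) → index 4
j=4: u_4=137/240 ∈ [19/46, 14/23) → index 4
j=5: u_5=167/240 ∈ [14/23, 33/46) → index 5
j=6: u_6=197/240 ∈ [37/46, 1) → index 7
j=7: u_7=227/240 ∈ [37/46, 1) → index 7

1 1 3 4 4 5 7 7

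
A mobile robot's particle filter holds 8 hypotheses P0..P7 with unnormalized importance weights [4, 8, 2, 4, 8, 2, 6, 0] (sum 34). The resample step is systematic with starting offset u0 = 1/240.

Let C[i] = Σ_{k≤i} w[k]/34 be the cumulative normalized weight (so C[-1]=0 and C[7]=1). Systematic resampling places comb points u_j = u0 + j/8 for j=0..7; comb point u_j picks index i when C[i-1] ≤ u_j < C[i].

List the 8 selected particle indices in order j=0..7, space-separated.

0 1 1 2 3 4 4 6

C = [2/17, 6/17, 7/17, 9/17, 13/17, 14/17, 1, 1]
j=0: u_0=1/240 ∈ [0, 2/17) → index 0
j=1: u_1=31/240 ∈ [2/17, 6/17) → index 1
j=2: u_2=61/240 ∈ [2/17, 6/17) → index 1
j=3: u_3=91/240 ∈ [6/17, 7/17) → index 2
j=4: u_4=121/240 ∈ [7/17, 9/17) → index 3
j=5: u_5=151/240 ∈ [9/17, 13/17) → index 4
j=6: u_6=181/240 ∈ [9/17, 13/17) → index 4
j=7: u_7=211/240 ∈ [14/17, 1) → index 6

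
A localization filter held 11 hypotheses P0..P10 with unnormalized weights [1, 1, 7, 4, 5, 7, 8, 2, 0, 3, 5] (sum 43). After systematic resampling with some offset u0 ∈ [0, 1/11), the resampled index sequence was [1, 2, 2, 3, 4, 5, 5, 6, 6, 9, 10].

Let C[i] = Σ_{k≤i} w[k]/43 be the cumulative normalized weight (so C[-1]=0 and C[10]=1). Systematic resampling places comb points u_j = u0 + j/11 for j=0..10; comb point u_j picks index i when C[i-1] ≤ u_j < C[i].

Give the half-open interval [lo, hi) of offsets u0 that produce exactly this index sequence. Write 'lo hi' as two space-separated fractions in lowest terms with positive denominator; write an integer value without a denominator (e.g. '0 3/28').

C = [1/43, 2/43, 9/43, 13/43, 18/43, 25/43, 33/43, 35/43, 35/43, 38/43, 1]
j=0 picked index 1: u0 ∈ [1/43, 2/43)
j=1 picked index 2: u0 ∈ [-21/473, 56/473)
j=2 picked index 2: u0 ∈ [-64/473, 13/473)
j=3 picked index 3: u0 ∈ [-30/473, 14/473)
j=4 picked index 4: u0 ∈ [-29/473, 26/473)
j=5 picked index 5: u0 ∈ [-17/473, 60/473)
j=6 picked index 5: u0 ∈ [-60/473, 17/473)
j=7 picked index 6: u0 ∈ [-26/473, 62/473)
j=8 picked index 6: u0 ∈ [-69/473, 19/473)
j=9 picked index 9: u0 ∈ [-2/473, 31/473)
j=10 picked index 10: u0 ∈ [-12/473, 1/11)
intersection: [1/43, 13/473)

1/43 13/473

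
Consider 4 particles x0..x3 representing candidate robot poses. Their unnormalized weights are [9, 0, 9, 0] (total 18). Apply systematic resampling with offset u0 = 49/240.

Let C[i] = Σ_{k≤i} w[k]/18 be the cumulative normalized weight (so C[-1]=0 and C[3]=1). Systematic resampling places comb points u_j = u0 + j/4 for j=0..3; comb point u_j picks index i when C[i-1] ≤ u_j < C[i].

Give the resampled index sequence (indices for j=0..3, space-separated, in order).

0 0 2 2

C = [1/2, 1/2, 1, 1]
j=0: u_0=49/240 ∈ [0, 1/2) → index 0
j=1: u_1=109/240 ∈ [0, 1/2) → index 0
j=2: u_2=169/240 ∈ [1/2, 1) → index 2
j=3: u_3=229/240 ∈ [1/2, 1) → index 2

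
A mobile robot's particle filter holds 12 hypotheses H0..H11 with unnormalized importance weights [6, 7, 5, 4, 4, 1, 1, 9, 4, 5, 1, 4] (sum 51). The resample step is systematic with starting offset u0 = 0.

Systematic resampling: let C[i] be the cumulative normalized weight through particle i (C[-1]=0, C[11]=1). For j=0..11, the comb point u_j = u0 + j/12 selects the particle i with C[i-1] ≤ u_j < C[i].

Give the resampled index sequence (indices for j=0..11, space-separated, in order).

C = [2/17, 13/51, 6/17, 22/51, 26/51, 9/17, 28/51, 37/51, 41/51, 46/51, 47/51, 1]
j=0: u_0=0 ∈ [0, 2/17) → index 0
j=1: u_1=1/12 ∈ [0, 2/17) → index 0
j=2: u_2=1/6 ∈ [2/17, 13/51) → index 1
j=3: u_3=1/4 ∈ [2/17, 13/51) → index 1
j=4: u_4=1/3 ∈ [13/51, 6/17) → index 2
j=5: u_5=5/12 ∈ [6/17, 22/51) → index 3
j=6: u_6=1/2 ∈ [22/51, 26/51) → index 4
j=7: u_7=7/12 ∈ [28/51, 37/51) → index 7
j=8: u_8=2/3 ∈ [28/51, 37/51) → index 7
j=9: u_9=3/4 ∈ [37/51, 41/51) → index 8
j=10: u_10=5/6 ∈ [41/51, 46/51) → index 9
j=11: u_11=11/12 ∈ [46/51, 47/51) → index 10

0 0 1 1 2 3 4 7 7 8 9 10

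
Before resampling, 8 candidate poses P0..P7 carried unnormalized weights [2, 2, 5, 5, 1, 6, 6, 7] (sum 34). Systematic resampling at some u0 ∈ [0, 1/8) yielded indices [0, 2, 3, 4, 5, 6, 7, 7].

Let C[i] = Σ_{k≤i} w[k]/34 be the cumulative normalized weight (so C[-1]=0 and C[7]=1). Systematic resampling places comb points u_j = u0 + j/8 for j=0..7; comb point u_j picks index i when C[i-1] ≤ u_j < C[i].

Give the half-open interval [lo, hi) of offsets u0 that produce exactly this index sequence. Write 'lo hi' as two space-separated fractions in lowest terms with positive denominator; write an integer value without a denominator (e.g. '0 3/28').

3/68 1/17

C = [1/17, 2/17, 9/34, 7/17, 15/34, 21/34, 27/34, 1]
j=0 picked index 0: u0 ∈ [0, 1/17)
j=1 picked index 2: u0 ∈ [-1/136, 19/136)
j=2 picked index 3: u0 ∈ [1/68, 11/68)
j=3 picked index 4: u0 ∈ [5/136, 9/136)
j=4 picked index 5: u0 ∈ [-1/17, 2/17)
j=5 picked index 6: u0 ∈ [-1/136, 23/136)
j=6 picked index 7: u0 ∈ [3/68, 1/4)
j=7 picked index 7: u0 ∈ [-11/136, 1/8)
intersection: [3/68, 1/17)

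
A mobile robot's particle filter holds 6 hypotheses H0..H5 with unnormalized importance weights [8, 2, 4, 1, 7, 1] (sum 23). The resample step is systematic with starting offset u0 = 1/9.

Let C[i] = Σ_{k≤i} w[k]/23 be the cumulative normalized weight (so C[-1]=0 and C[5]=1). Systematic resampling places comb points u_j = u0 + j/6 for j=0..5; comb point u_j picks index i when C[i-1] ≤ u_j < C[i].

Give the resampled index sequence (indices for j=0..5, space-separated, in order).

0 0 2 3 4 4

C = [8/23, 10/23, 14/23, 15/23, 22/23, 1]
j=0: u_0=1/9 ∈ [0, 8/23) → index 0
j=1: u_1=5/18 ∈ [0, 8/23) → index 0
j=2: u_2=4/9 ∈ [10/23, 14/23) → index 2
j=3: u_3=11/18 ∈ [14/23, 15/23) → index 3
j=4: u_4=7/9 ∈ [15/23, 22/23) → index 4
j=5: u_5=17/18 ∈ [15/23, 22/23) → index 4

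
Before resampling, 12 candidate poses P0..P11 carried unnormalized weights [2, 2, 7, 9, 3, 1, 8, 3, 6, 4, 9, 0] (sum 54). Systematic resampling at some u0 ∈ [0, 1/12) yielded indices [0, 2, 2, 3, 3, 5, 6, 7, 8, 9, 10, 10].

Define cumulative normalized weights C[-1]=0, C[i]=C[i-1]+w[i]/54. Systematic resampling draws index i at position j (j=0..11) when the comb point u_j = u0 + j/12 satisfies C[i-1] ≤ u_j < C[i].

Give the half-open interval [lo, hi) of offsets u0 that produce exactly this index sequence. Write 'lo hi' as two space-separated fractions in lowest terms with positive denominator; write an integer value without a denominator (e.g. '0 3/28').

C = [1/27, 2/27, 11/54, 10/27, 23/54, 4/9, 16/27, 35/54, 41/54, 5/6, 1, 1]
j=0 picked index 0: u0 ∈ [0, 1/27)
j=1 picked index 2: u0 ∈ [-1/108, 13/108)
j=2 picked index 2: u0 ∈ [-5/54, 1/27)
j=3 picked index 3: u0 ∈ [-5/108, 13/108)
j=4 picked index 3: u0 ∈ [-7/54, 1/27)
j=5 picked index 5: u0 ∈ [1/108, 1/36)
j=6 picked index 6: u0 ∈ [-1/18, 5/54)
j=7 picked index 7: u0 ∈ [1/108, 7/108)
j=8 picked index 8: u0 ∈ [-1/54, 5/54)
j=9 picked index 9: u0 ∈ [1/108, 1/12)
j=10 picked index 10: u0 ∈ [0, 1/6)
j=11 picked index 10: u0 ∈ [-1/12, 1/12)
intersection: [1/108, 1/36)

1/108 1/36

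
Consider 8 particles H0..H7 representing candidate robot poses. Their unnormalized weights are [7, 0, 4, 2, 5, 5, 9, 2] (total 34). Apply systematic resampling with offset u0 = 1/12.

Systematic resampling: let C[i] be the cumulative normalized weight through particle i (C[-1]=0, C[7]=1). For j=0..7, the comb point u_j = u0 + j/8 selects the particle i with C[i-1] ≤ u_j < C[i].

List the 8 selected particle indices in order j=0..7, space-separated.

0 2 3 4 5 6 6 7

C = [7/34, 7/34, 11/34, 13/34, 9/17, 23/34, 16/17, 1]
j=0: u_0=1/12 ∈ [0, 7/34) → index 0
j=1: u_1=5/24 ∈ [7/34, 11/34) → index 2
j=2: u_2=1/3 ∈ [11/34, 13/34) → index 3
j=3: u_3=11/24 ∈ [13/34, 9/17) → index 4
j=4: u_4=7/12 ∈ [9/17, 23/34) → index 5
j=5: u_5=17/24 ∈ [23/34, 16/17) → index 6
j=6: u_6=5/6 ∈ [23/34, 16/17) → index 6
j=7: u_7=23/24 ∈ [16/17, 1) → index 7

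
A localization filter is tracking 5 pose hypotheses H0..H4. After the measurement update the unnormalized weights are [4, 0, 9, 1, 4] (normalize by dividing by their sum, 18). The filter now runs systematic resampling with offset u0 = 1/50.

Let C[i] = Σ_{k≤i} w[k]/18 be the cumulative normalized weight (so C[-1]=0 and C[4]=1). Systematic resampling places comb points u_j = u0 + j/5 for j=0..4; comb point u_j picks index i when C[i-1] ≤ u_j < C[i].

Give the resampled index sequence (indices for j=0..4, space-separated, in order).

C = [2/9, 2/9, 13/18, 7/9, 1]
j=0: u_0=1/50 ∈ [0, 2/9) → index 0
j=1: u_1=11/50 ∈ [0, 2/9) → index 0
j=2: u_2=21/50 ∈ [2/9, 13/18) → index 2
j=3: u_3=31/50 ∈ [2/9, 13/18) → index 2
j=4: u_4=41/50 ∈ [7/9, 1) → index 4

0 0 2 2 4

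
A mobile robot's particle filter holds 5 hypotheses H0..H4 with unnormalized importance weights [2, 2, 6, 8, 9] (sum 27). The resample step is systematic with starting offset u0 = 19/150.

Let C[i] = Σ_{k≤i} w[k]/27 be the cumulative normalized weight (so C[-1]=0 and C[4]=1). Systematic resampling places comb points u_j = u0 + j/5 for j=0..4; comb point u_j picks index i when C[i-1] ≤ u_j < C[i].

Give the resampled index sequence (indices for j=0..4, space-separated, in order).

C = [2/27, 4/27, 10/27, 2/3, 1]
j=0: u_0=19/150 ∈ [2/27, 4/27) → index 1
j=1: u_1=49/150 ∈ [4/27, 10/27) → index 2
j=2: u_2=79/150 ∈ [10/27, 2/3) → index 3
j=3: u_3=109/150 ∈ [2/3, 1) → index 4
j=4: u_4=139/150 ∈ [2/3, 1) → index 4

1 2 3 4 4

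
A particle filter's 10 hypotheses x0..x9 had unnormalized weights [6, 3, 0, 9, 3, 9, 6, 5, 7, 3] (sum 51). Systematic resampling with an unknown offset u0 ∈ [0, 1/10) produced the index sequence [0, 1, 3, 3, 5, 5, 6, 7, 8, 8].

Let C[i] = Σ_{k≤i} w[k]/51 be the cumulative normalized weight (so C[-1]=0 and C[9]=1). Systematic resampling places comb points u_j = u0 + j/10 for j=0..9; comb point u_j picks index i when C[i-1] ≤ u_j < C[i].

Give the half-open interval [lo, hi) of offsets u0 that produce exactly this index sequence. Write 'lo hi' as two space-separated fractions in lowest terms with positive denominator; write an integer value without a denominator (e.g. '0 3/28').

C = [2/17, 3/17, 3/17, 6/17, 7/17, 10/17, 12/17, 41/51, 16/17, 1]
j=0 picked index 0: u0 ∈ [0, 2/17)
j=1 picked index 1: u0 ∈ [3/170, 13/170)
j=2 picked index 3: u0 ∈ [-2/85, 13/85)
j=3 picked index 3: u0 ∈ [-21/170, 9/170)
j=4 picked index 5: u0 ∈ [1/85, 16/85)
j=5 picked index 5: u0 ∈ [-3/34, 3/34)
j=6 picked index 6: u0 ∈ [-1/85, 9/85)
j=7 picked index 7: u0 ∈ [1/170, 53/510)
j=8 picked index 8: u0 ∈ [1/255, 12/85)
j=9 picked index 8: u0 ∈ [-49/510, 7/170)
intersection: [3/170, 7/170)

3/170 7/170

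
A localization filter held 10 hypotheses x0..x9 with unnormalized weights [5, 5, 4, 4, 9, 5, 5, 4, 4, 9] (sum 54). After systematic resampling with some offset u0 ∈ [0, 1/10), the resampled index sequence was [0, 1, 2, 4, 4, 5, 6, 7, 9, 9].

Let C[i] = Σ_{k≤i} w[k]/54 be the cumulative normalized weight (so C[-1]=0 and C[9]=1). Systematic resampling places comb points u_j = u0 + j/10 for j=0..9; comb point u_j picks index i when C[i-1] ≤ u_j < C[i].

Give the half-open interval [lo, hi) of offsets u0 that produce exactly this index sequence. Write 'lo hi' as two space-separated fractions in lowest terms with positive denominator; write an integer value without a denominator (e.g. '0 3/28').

C = [5/54, 5/27, 7/27, 1/3, 1/2, 16/27, 37/54, 41/54, 5/6, 1]
j=0 picked index 0: u0 ∈ [0, 5/54)
j=1 picked index 1: u0 ∈ [-1/135, 23/270)
j=2 picked index 2: u0 ∈ [-2/135, 8/135)
j=3 picked index 4: u0 ∈ [1/30, 1/5)
j=4 picked index 4: u0 ∈ [-1/15, 1/10)
j=5 picked index 5: u0 ∈ [0, 5/54)
j=6 picked index 6: u0 ∈ [-1/135, 23/270)
j=7 picked index 7: u0 ∈ [-2/135, 8/135)
j=8 picked index 9: u0 ∈ [1/30, 1/5)
j=9 picked index 9: u0 ∈ [-1/15, 1/10)
intersection: [1/30, 8/135)

1/30 8/135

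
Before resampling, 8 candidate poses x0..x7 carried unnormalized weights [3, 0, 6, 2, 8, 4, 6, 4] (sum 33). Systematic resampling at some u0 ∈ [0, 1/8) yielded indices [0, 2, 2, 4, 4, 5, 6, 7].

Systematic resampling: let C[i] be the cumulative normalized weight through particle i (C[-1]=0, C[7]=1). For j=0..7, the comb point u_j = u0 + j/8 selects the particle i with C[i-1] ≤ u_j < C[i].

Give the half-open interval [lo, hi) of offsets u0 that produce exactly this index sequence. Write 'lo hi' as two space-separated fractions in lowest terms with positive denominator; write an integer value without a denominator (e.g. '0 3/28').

C = [1/11, 1/11, 3/11, 1/3, 19/33, 23/33, 29/33, 1]
j=0 picked index 0: u0 ∈ [0, 1/11)
j=1 picked index 2: u0 ∈ [-3/88, 13/88)
j=2 picked index 2: u0 ∈ [-7/44, 1/44)
j=3 picked index 4: u0 ∈ [-1/24, 53/264)
j=4 picked index 4: u0 ∈ [-1/6, 5/66)
j=5 picked index 5: u0 ∈ [-13/264, 19/264)
j=6 picked index 6: u0 ∈ [-7/132, 17/132)
j=7 picked index 7: u0 ∈ [1/264, 1/8)
intersection: [1/264, 1/44)

1/264 1/44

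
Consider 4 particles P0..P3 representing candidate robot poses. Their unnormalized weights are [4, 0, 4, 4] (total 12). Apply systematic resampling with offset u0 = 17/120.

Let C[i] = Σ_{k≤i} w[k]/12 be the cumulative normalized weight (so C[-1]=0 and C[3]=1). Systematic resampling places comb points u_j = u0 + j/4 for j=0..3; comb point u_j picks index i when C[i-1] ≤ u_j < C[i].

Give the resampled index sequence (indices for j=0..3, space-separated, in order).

C = [1/3, 1/3, 2/3, 1]
j=0: u_0=17/120 ∈ [0, 1/3) → index 0
j=1: u_1=47/120 ∈ [1/3, 2/3) → index 2
j=2: u_2=77/120 ∈ [1/3, 2/3) → index 2
j=3: u_3=107/120 ∈ [2/3, 1) → index 3

0 2 2 3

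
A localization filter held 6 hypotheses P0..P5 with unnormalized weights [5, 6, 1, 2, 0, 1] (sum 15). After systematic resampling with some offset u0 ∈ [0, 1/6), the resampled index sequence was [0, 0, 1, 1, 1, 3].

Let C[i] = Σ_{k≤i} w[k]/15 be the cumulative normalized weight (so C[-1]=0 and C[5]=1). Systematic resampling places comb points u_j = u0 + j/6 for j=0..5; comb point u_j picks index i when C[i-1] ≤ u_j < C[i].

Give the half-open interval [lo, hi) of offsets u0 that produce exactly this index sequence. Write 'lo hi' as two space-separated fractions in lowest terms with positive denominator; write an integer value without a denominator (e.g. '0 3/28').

C = [1/3, 11/15, 4/5, 14/15, 14/15, 1]
j=0 picked index 0: u0 ∈ [0, 1/3)
j=1 picked index 0: u0 ∈ [-1/6, 1/6)
j=2 picked index 1: u0 ∈ [0, 2/5)
j=3 picked index 1: u0 ∈ [-1/6, 7/30)
j=4 picked index 1: u0 ∈ [-1/3, 1/15)
j=5 picked index 3: u0 ∈ [-1/30, 1/10)
intersection: [0, 1/15)

0 1/15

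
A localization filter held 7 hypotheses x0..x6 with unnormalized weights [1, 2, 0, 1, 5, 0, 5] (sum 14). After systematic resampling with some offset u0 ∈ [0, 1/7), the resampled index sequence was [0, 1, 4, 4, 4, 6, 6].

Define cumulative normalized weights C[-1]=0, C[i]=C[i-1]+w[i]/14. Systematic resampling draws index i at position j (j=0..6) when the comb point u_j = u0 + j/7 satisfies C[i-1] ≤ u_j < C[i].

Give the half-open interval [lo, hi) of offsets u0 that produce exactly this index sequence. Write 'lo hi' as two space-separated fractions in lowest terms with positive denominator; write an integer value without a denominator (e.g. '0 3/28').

C = [1/14, 3/14, 3/14, 2/7, 9/14, 9/14, 1]
j=0 picked index 0: u0 ∈ [0, 1/14)
j=1 picked index 1: u0 ∈ [-1/14, 1/14)
j=2 picked index 4: u0 ∈ [0, 5/14)
j=3 picked index 4: u0 ∈ [-1/7, 3/14)
j=4 picked index 4: u0 ∈ [-2/7, 1/14)
j=5 picked index 6: u0 ∈ [-1/14, 2/7)
j=6 picked index 6: u0 ∈ [-3/14, 1/7)
intersection: [0, 1/14)

0 1/14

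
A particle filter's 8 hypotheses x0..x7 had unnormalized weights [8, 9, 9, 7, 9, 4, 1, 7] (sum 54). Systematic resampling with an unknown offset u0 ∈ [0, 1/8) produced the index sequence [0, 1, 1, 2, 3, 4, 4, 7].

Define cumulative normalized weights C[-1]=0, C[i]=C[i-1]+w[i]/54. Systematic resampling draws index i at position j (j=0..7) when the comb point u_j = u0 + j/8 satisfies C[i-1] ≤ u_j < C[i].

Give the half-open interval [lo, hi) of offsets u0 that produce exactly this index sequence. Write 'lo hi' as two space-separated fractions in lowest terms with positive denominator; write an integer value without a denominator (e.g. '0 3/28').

5/216 1/36

C = [4/27, 17/54, 13/27, 11/18, 7/9, 23/27, 47/54, 1]
j=0 picked index 0: u0 ∈ [0, 4/27)
j=1 picked index 1: u0 ∈ [5/216, 41/216)
j=2 picked index 1: u0 ∈ [-11/108, 7/108)
j=3 picked index 2: u0 ∈ [-13/216, 23/216)
j=4 picked index 3: u0 ∈ [-1/54, 1/9)
j=5 picked index 4: u0 ∈ [-1/72, 11/72)
j=6 picked index 4: u0 ∈ [-5/36, 1/36)
j=7 picked index 7: u0 ∈ [-1/216, 1/8)
intersection: [5/216, 1/36)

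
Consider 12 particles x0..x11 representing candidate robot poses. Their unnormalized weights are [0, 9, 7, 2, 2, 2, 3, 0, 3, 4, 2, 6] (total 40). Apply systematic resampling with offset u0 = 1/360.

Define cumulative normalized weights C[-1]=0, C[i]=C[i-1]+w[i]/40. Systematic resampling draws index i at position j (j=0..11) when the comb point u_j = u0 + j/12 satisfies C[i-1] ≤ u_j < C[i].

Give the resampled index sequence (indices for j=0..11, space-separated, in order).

C = [0, 9/40, 2/5, 9/20, 1/2, 11/20, 5/8, 5/8, 7/10, 4/5, 17/20, 1]
j=0: u_0=1/360 ∈ [0, 9/40) → index 1
j=1: u_1=31/360 ∈ [0, 9/40) → index 1
j=2: u_2=61/360 ∈ [0, 9/40) → index 1
j=3: u_3=91/360 ∈ [9/40, 2/5) → index 2
j=4: u_4=121/360 ∈ [9/40, 2/5) → index 2
j=5: u_5=151/360 ∈ [2/5, 9/20) → index 3
j=6: u_6=181/360 ∈ [1/2, 11/20) → index 5
j=7: u_7=211/360 ∈ [11/20, 5/8) → index 6
j=8: u_8=241/360 ∈ [5/8, 7/10) → index 8
j=9: u_9=271/360 ∈ [7/10, 4/5) → index 9
j=10: u_10=301/360 ∈ [4/5, 17/20) → index 10
j=11: u_11=331/360 ∈ [17/20, 1) → index 11

1 1 1 2 2 3 5 6 8 9 10 11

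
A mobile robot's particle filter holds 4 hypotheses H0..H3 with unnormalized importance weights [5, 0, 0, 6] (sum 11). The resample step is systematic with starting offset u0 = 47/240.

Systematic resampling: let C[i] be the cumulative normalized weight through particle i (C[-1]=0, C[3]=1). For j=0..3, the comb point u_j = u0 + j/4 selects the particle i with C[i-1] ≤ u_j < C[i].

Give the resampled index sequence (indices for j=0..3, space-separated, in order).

0 0 3 3

C = [5/11, 5/11, 5/11, 1]
j=0: u_0=47/240 ∈ [0, 5/11) → index 0
j=1: u_1=107/240 ∈ [0, 5/11) → index 0
j=2: u_2=167/240 ∈ [5/11, 1) → index 3
j=3: u_3=227/240 ∈ [5/11, 1) → index 3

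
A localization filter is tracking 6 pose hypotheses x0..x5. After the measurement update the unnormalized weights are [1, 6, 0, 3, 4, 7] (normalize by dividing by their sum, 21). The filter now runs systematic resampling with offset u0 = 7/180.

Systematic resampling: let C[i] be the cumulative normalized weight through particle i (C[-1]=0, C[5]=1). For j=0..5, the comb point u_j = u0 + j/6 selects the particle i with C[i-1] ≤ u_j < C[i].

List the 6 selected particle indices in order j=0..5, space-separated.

0 1 3 4 5 5

C = [1/21, 1/3, 1/3, 10/21, 2/3, 1]
j=0: u_0=7/180 ∈ [0, 1/21) → index 0
j=1: u_1=37/180 ∈ [1/21, 1/3) → index 1
j=2: u_2=67/180 ∈ [1/3, 10/21) → index 3
j=3: u_3=97/180 ∈ [10/21, 2/3) → index 4
j=4: u_4=127/180 ∈ [2/3, 1) → index 5
j=5: u_5=157/180 ∈ [2/3, 1) → index 5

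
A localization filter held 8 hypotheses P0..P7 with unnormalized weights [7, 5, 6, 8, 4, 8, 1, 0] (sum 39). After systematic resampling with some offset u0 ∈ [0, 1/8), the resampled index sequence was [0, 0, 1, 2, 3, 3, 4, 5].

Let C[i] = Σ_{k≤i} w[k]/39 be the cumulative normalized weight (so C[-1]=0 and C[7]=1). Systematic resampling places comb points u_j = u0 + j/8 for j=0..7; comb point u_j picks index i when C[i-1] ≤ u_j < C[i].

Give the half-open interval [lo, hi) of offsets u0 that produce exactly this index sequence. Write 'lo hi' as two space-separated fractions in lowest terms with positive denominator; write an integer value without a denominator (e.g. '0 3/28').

C = [7/39, 4/13, 6/13, 2/3, 10/13, 38/39, 1, 1]
j=0 picked index 0: u0 ∈ [0, 7/39)
j=1 picked index 0: u0 ∈ [-1/8, 17/312)
j=2 picked index 1: u0 ∈ [-11/156, 3/52)
j=3 picked index 2: u0 ∈ [-7/104, 9/104)
j=4 picked index 3: u0 ∈ [-1/26, 1/6)
j=5 picked index 3: u0 ∈ [-17/104, 1/24)
j=6 picked index 4: u0 ∈ [-1/12, 1/52)
j=7 picked index 5: u0 ∈ [-11/104, 31/312)
intersection: [0, 1/52)

0 1/52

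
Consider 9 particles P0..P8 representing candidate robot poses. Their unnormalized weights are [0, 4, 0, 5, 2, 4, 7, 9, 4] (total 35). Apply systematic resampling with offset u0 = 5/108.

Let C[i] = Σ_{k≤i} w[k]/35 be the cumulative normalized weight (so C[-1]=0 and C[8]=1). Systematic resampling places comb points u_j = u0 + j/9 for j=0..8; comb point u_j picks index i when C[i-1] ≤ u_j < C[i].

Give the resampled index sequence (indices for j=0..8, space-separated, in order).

C = [0, 4/35, 4/35, 9/35, 11/35, 3/7, 22/35, 31/35, 1]
j=0: u_0=5/108 ∈ [0, 4/35) → index 1
j=1: u_1=17/108 ∈ [4/35, 9/35) → index 3
j=2: u_2=29/108 ∈ [9/35, 11/35) → index 4
j=3: u_3=41/108 ∈ [11/35, 3/7) → index 5
j=4: u_4=53/108 ∈ [3/7, 22/35) → index 6
j=5: u_5=65/108 ∈ [3/7, 22/35) → index 6
j=6: u_6=77/108 ∈ [22/35, 31/35) → index 7
j=7: u_7=89/108 ∈ [22/35, 31/35) → index 7
j=8: u_8=101/108 ∈ [31/35, 1) → index 8

1 3 4 5 6 6 7 7 8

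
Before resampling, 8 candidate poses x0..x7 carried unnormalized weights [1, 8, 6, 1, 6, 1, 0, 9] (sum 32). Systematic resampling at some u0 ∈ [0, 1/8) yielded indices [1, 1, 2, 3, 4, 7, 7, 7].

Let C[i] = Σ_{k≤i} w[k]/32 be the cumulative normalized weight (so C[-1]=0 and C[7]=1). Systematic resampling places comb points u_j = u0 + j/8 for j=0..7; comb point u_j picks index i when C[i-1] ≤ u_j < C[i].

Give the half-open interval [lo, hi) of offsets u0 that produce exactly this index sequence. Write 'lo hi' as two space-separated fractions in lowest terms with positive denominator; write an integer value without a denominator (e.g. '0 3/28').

3/32 1/8

C = [1/32, 9/32, 15/32, 1/2, 11/16, 23/32, 23/32, 1]
j=0 picked index 1: u0 ∈ [1/32, 9/32)
j=1 picked index 1: u0 ∈ [-3/32, 5/32)
j=2 picked index 2: u0 ∈ [1/32, 7/32)
j=3 picked index 3: u0 ∈ [3/32, 1/8)
j=4 picked index 4: u0 ∈ [0, 3/16)
j=5 picked index 7: u0 ∈ [3/32, 3/8)
j=6 picked index 7: u0 ∈ [-1/32, 1/4)
j=7 picked index 7: u0 ∈ [-5/32, 1/8)
intersection: [3/32, 1/8)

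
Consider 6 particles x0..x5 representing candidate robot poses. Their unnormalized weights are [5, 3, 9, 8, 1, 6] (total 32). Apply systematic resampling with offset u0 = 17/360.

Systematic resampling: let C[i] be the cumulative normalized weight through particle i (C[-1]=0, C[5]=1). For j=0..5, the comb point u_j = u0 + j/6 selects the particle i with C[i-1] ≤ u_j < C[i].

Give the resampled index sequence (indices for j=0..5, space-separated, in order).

0 1 2 3 3 5

C = [5/32, 1/4, 17/32, 25/32, 13/16, 1]
j=0: u_0=17/360 ∈ [0, 5/32) → index 0
j=1: u_1=77/360 ∈ [5/32, 1/4) → index 1
j=2: u_2=137/360 ∈ [1/4, 17/32) → index 2
j=3: u_3=197/360 ∈ [17/32, 25/32) → index 3
j=4: u_4=257/360 ∈ [17/32, 25/32) → index 3
j=5: u_5=317/360 ∈ [13/16, 1) → index 5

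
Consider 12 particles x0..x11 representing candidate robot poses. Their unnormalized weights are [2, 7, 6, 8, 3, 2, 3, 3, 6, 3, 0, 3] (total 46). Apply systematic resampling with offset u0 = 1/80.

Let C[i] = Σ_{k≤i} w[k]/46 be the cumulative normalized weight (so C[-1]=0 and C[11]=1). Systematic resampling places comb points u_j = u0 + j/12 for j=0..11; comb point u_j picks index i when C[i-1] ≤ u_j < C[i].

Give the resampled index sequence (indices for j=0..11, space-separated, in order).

0 1 1 2 3 3 4 5 7 8 8 9

C = [1/23, 9/46, 15/46, 1/2, 13/23, 14/23, 31/46, 17/23, 20/23, 43/46, 43/46, 1]
j=0: u_0=1/80 ∈ [0, 1/23) → index 0
j=1: u_1=23/240 ∈ [1/23, 9/46) → index 1
j=2: u_2=43/240 ∈ [1/23, 9/46) → index 1
j=3: u_3=21/80 ∈ [9/46, 15/46) → index 2
j=4: u_4=83/240 ∈ [15/46, 1/2) → index 3
j=5: u_5=103/240 ∈ [15/46, 1/2) → index 3
j=6: u_6=41/80 ∈ [1/2, 13/23) → index 4
j=7: u_7=143/240 ∈ [13/23, 14/23) → index 5
j=8: u_8=163/240 ∈ [31/46, 17/23) → index 7
j=9: u_9=61/80 ∈ [17/23, 20/23) → index 8
j=10: u_10=203/240 ∈ [17/23, 20/23) → index 8
j=11: u_11=223/240 ∈ [20/23, 43/46) → index 9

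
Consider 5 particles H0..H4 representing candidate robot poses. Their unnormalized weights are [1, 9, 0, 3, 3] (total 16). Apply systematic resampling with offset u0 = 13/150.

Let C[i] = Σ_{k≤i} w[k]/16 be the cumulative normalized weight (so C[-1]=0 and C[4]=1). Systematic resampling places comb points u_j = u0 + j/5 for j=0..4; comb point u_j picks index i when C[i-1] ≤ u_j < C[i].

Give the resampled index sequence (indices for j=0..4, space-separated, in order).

1 1 1 3 4

C = [1/16, 5/8, 5/8, 13/16, 1]
j=0: u_0=13/150 ∈ [1/16, 5/8) → index 1
j=1: u_1=43/150 ∈ [1/16, 5/8) → index 1
j=2: u_2=73/150 ∈ [1/16, 5/8) → index 1
j=3: u_3=103/150 ∈ [5/8, 13/16) → index 3
j=4: u_4=133/150 ∈ [13/16, 1) → index 4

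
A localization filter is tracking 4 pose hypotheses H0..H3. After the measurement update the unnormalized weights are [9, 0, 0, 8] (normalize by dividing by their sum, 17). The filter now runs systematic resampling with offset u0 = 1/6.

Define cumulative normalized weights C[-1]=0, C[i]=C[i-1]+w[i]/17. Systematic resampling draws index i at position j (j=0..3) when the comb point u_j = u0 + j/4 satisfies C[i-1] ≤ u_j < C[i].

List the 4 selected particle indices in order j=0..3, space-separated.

0 0 3 3

C = [9/17, 9/17, 9/17, 1]
j=0: u_0=1/6 ∈ [0, 9/17) → index 0
j=1: u_1=5/12 ∈ [0, 9/17) → index 0
j=2: u_2=2/3 ∈ [9/17, 1) → index 3
j=3: u_3=11/12 ∈ [9/17, 1) → index 3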